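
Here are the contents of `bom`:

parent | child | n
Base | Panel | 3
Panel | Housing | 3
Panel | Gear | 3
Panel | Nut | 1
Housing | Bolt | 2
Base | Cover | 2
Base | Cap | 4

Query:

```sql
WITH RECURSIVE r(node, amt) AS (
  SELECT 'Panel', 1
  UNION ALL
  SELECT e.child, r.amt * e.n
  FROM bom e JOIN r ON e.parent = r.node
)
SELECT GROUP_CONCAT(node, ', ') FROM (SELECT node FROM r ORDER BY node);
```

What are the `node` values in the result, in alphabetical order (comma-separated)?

Bolt, Gear, Housing, Nut, Panel

Base: (Panel, amt=1).
Iteration 1: components of {Panel} -> Gear = 1*3 = 3, Housing = 1*3 = 3, Nut = 1*1 = 1.
Iteration 2: components of {Gear,Housing,Nut} -> Bolt = 3*2 = 6.
Iteration 3: no further components; recursion stops.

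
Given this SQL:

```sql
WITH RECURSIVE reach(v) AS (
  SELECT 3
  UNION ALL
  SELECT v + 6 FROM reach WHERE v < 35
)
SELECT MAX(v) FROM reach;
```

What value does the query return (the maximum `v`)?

39

Base: v=3.
Iteration 1: 3 < 35 holds -> v = 3 + 6 = 9.
Iteration 2: 9 < 35 holds -> v = 9 + 6 = 15.
Iteration 3: 15 < 35 holds -> v = 15 + 6 = 21.
Iteration 4: 21 < 35 holds -> v = 21 + 6 = 27.
Iteration 5: 27 < 35 holds -> v = 27 + 6 = 33.
Iteration 6: 33 < 35 holds -> v = 33 + 6 = 39.
Iteration 7: 39 < 35 fails; recursion stops.
v values: 3, 9, 15, 21, 27, 33, 39; the maximum is 39.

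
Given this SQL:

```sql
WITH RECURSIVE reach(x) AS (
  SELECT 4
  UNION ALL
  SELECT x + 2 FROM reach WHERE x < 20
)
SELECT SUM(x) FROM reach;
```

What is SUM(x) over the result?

Base: x=4.
Iteration 1: 4 < 20 holds -> x = 4 + 2 = 6.
Iteration 2: 6 < 20 holds -> x = 6 + 2 = 8.
Iteration 3: 8 < 20 holds -> x = 8 + 2 = 10.
Iteration 4: 10 < 20 holds -> x = 10 + 2 = 12.
Iteration 5: 12 < 20 holds -> x = 12 + 2 = 14.
Iteration 6: 14 < 20 holds -> x = 14 + 2 = 16.
Iteration 7: 16 < 20 holds -> x = 16 + 2 = 18.
Iteration 8: 18 < 20 holds -> x = 18 + 2 = 20.
Iteration 9: 20 < 20 fails; recursion stops.
SUM(x) = 4 + 6 + 8 + 10 + 12 + 14 + 16 + 18 + 20 = 108.

108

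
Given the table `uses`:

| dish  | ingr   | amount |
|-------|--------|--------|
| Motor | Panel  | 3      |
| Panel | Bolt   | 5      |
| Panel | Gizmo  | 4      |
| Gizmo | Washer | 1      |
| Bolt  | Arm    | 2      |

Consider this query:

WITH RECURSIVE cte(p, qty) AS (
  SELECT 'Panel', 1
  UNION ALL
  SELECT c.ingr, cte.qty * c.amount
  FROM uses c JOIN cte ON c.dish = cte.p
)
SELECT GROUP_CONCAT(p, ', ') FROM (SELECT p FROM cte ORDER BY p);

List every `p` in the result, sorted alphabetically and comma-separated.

Base: (Panel, qty=1).
Iteration 1: components of {Panel} -> Bolt = 1*5 = 5, Gizmo = 1*4 = 4.
Iteration 2: components of {Bolt,Gizmo} -> Arm = 5*2 = 10, Washer = 4*1 = 4.
Iteration 3: no further components; recursion stops.

Arm, Bolt, Gizmo, Panel, Washer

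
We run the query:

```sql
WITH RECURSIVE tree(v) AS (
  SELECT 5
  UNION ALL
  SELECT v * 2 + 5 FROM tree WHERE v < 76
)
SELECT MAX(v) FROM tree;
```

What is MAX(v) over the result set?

155

Base: v=5.
Iteration 1: 5 < 76 holds -> v = 5 * 2 + 5 = 15.
Iteration 2: 15 < 76 holds -> v = 15 * 2 + 5 = 35.
Iteration 3: 35 < 76 holds -> v = 35 * 2 + 5 = 75.
Iteration 4: 75 < 76 holds -> v = 75 * 2 + 5 = 155.
Iteration 5: 155 < 76 fails; recursion stops.
v values: 5, 15, 35, 75, 155; the maximum is 155.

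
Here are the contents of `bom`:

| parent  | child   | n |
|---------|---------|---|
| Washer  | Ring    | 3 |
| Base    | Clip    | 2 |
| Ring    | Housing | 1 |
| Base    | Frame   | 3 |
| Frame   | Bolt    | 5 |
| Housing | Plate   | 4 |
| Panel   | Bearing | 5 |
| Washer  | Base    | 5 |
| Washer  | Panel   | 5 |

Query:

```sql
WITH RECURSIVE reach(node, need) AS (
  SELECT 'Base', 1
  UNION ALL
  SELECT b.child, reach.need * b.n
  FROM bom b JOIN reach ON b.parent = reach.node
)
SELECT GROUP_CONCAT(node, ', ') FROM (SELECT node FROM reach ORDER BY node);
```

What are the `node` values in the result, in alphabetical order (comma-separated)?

Base, Bolt, Clip, Frame

Base: (Base, need=1).
Iteration 1: components of {Base} -> Clip = 1*2 = 2, Frame = 1*3 = 3.
Iteration 2: components of {Clip,Frame} -> Bolt = 3*5 = 15.
Iteration 3: no further components; recursion stops.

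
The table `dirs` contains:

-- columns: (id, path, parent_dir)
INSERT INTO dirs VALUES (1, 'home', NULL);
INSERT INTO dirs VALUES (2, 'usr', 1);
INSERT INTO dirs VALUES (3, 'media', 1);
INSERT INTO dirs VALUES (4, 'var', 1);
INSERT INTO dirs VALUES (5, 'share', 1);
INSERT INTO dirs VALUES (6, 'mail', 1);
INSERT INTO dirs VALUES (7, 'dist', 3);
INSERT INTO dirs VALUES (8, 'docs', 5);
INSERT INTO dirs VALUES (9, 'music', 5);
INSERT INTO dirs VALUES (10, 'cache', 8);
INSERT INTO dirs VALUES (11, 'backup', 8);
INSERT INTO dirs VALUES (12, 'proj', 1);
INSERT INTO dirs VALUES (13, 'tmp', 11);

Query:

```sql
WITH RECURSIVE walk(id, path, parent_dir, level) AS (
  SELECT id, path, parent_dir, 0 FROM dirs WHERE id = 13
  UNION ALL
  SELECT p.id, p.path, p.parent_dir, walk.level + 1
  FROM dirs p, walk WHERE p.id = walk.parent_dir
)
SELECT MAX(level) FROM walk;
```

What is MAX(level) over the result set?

Base: id=13 (tmp), parent_dir=11, level 0.
Iteration 1: join on id=11 -> backup (id 11, parent_dir=8, level 1).
Iteration 2: join on id=8 -> docs (id 8, parent_dir=5, level 2).
Iteration 3: join on id=5 -> share (id 5, parent_dir=1, level 3).
Iteration 4: join on id=1 -> home (id 1, parent_dir=NULL, level 4).
Iteration 5: parent_dir is NULL; no match; recursion stops.
level values: 0, 1, 2, 3, 4; the maximum is 4.

4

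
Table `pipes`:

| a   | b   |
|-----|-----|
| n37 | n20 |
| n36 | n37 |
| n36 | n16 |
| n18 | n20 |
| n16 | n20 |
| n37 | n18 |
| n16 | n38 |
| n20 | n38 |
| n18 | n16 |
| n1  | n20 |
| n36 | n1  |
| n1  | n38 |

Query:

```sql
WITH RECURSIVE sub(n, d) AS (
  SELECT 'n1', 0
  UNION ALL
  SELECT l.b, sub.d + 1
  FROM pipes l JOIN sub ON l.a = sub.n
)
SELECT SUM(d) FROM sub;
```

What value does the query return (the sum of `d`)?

4

Base: (n1, d=0).
Iteration 1: edges from {n1} -> (n20, d=1), (n38, d=1).
Iteration 2: edges from {n20,n38} -> (n38, d=2).
Iteration 3: no outgoing edges from {n38}; recursion stops.
SUM(d) = 0 + 1 + 1 + 2 = 4.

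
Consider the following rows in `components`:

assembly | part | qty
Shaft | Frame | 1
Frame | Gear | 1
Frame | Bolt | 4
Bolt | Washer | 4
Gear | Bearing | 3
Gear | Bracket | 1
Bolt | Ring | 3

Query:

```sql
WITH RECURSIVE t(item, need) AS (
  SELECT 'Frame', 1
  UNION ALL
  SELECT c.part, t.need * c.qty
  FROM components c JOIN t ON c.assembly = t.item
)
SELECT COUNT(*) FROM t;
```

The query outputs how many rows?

7

Base: (Frame, need=1).
Iteration 1: components of {Frame} -> Bolt = 1*4 = 4, Gear = 1*1 = 1.
Iteration 2: components of {Bolt,Gear} -> Bearing = 1*3 = 3, Bracket = 1*1 = 1, Ring = 4*3 = 12, Washer = 4*4 = 16.
Iteration 3: no further components; recursion stops.
Total rows emitted: 7.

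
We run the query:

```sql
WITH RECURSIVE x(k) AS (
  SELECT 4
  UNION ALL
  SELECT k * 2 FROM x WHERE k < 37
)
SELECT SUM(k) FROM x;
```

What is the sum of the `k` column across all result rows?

124

Base: k=4.
Iteration 1: 4 < 37 holds -> k = 4 * 2 = 8.
Iteration 2: 8 < 37 holds -> k = 8 * 2 = 16.
Iteration 3: 16 < 37 holds -> k = 16 * 2 = 32.
Iteration 4: 32 < 37 holds -> k = 32 * 2 = 64.
Iteration 5: 64 < 37 fails; recursion stops.
SUM(k) = 4 + 8 + 16 + 32 + 64 = 124.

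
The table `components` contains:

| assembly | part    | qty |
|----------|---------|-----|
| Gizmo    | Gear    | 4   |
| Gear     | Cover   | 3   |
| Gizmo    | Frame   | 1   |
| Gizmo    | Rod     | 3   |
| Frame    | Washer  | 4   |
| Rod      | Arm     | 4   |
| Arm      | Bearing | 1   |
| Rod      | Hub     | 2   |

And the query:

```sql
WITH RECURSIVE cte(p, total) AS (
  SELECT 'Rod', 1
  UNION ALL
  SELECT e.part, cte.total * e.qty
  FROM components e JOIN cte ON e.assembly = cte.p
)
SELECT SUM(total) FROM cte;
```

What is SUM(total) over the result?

11

Base: (Rod, total=1).
Iteration 1: components of {Rod} -> Arm = 1*4 = 4, Hub = 1*2 = 2.
Iteration 2: components of {Arm,Hub} -> Bearing = 4*1 = 4.
Iteration 3: no further components; recursion stops.
SUM(total) = 1 + 4 + 2 + 4 = 11.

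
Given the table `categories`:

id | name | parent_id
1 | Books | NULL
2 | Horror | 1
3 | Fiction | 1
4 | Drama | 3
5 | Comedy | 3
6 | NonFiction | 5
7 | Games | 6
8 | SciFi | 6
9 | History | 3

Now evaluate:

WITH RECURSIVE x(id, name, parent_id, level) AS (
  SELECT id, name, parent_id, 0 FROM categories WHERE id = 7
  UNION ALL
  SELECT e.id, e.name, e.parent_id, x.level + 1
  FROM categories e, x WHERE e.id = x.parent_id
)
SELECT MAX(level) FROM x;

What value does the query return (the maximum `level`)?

4

Base: id=7 (Games), parent_id=6, level 0.
Iteration 1: join on id=6 -> NonFiction (id 6, parent_id=5, level 1).
Iteration 2: join on id=5 -> Comedy (id 5, parent_id=3, level 2).
Iteration 3: join on id=3 -> Fiction (id 3, parent_id=1, level 3).
Iteration 4: join on id=1 -> Books (id 1, parent_id=NULL, level 4).
Iteration 5: parent_id is NULL; no match; recursion stops.
level values: 0, 1, 2, 3, 4; the maximum is 4.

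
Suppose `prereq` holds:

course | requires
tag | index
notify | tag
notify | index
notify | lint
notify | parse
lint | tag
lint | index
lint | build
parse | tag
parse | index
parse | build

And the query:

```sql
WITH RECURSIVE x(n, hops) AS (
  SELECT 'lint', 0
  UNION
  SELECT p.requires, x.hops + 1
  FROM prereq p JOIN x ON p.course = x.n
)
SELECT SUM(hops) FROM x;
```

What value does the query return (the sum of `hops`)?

5

Base: (lint, hops=0).
Iteration 1: edges from {lint} -> (build, hops=1), (index, hops=1), (tag, hops=1).
Iteration 2: edges from {build,index,tag} -> (index, hops=2).
Iteration 3: no outgoing edges from {index}; recursion stops.
SUM(hops) = 0 + 1 + 1 + 1 + 2 = 5.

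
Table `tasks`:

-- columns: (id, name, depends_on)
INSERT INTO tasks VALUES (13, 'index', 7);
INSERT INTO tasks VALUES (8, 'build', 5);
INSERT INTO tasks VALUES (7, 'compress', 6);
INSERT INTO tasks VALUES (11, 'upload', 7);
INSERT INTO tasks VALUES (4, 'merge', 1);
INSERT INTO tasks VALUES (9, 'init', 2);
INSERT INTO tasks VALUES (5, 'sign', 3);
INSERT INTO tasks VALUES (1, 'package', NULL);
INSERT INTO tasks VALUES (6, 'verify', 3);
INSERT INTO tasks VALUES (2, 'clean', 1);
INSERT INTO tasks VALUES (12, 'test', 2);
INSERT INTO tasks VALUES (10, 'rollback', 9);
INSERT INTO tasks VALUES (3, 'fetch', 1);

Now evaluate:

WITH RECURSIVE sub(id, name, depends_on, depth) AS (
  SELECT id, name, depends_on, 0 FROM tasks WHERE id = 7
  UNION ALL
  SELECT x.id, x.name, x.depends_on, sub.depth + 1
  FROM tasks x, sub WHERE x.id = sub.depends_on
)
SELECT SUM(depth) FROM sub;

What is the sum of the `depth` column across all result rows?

Base: id=7 (compress), depends_on=6, depth 0.
Iteration 1: join on id=6 -> verify (id 6, depends_on=3, depth 1).
Iteration 2: join on id=3 -> fetch (id 3, depends_on=1, depth 2).
Iteration 3: join on id=1 -> package (id 1, depends_on=NULL, depth 3).
Iteration 4: depends_on is NULL; no match; recursion stops.
SUM(depth) = 0 + 1 + 2 + 3 = 6.

6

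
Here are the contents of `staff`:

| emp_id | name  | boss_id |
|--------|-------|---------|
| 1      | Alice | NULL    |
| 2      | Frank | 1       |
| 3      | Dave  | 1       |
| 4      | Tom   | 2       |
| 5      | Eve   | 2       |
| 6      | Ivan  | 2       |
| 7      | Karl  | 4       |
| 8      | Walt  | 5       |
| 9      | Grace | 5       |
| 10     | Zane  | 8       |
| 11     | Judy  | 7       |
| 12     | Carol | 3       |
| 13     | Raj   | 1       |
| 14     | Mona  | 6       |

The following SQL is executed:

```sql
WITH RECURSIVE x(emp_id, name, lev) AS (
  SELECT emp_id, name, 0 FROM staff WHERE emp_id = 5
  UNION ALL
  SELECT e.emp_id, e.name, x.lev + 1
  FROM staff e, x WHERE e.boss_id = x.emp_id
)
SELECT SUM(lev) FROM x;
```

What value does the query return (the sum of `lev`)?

Base: emp_id=5 (Eve) at lev 0.
Iteration 1: rows with boss_id in {5} -> Walt (id 8, lev 1), Grace (id 9, lev 1).
Iteration 2: rows with boss_id in {8,9} -> Zane (id 10, lev 2).
Iteration 3: no rows with boss_id in {10}; recursion stops.
SUM(lev) = 0 + 1 + 1 + 2 = 4.

4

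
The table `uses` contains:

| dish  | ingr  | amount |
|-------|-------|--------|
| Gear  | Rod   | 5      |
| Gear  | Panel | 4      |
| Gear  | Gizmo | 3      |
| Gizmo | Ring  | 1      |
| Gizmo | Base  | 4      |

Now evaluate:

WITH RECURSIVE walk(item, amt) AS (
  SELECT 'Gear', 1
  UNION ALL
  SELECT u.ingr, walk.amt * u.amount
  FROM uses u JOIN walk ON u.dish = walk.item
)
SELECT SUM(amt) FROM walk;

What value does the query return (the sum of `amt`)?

28

Base: (Gear, amt=1).
Iteration 1: components of {Gear} -> Gizmo = 1*3 = 3, Panel = 1*4 = 4, Rod = 1*5 = 5.
Iteration 2: components of {Gizmo,Panel,Rod} -> Base = 3*4 = 12, Ring = 3*1 = 3.
Iteration 3: no further components; recursion stops.
SUM(amt) = 1 + 5 + 4 + 3 + 3 + 12 = 28.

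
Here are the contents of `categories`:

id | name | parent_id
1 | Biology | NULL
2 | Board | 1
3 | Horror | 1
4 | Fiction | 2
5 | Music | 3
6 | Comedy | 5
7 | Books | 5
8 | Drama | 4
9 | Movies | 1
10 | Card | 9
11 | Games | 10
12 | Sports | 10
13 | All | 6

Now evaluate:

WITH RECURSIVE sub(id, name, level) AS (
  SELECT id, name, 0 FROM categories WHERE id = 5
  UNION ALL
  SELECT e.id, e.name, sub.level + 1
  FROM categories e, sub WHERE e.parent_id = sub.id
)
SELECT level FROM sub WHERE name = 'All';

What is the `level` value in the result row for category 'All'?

2

Base: id=5 (Music) at level 0.
Iteration 1: rows with parent_id in {5} -> Comedy (id 6, level 1), Books (id 7, level 1).
Iteration 2: rows with parent_id in {6,7} -> All (id 13, level 2).
Iteration 3: no rows with parent_id in {13}; recursion stops.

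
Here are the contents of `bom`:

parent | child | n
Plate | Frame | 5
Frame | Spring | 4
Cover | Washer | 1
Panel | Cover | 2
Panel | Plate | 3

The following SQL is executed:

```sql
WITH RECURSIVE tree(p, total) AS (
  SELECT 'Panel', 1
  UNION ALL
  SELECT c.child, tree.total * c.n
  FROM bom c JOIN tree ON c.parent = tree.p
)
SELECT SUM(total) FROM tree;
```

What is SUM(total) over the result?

Base: (Panel, total=1).
Iteration 1: components of {Panel} -> Cover = 1*2 = 2, Plate = 1*3 = 3.
Iteration 2: components of {Cover,Plate} -> Frame = 3*5 = 15, Washer = 2*1 = 2.
Iteration 3: components of {Frame,Washer} -> Spring = 15*4 = 60.
Iteration 4: no further components; recursion stops.
SUM(total) = 1 + 3 + 2 + 15 + 2 + 60 = 83.

83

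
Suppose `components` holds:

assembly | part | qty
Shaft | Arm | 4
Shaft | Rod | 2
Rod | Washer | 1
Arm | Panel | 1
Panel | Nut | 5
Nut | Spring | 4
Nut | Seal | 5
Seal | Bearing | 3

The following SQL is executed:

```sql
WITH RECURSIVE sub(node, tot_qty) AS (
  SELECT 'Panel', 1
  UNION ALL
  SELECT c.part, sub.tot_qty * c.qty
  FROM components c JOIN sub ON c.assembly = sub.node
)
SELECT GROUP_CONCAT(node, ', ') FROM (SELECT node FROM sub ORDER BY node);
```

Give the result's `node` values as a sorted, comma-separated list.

Bearing, Nut, Panel, Seal, Spring

Base: (Panel, tot_qty=1).
Iteration 1: components of {Panel} -> Nut = 1*5 = 5.
Iteration 2: components of {Nut} -> Seal = 5*5 = 25, Spring = 5*4 = 20.
Iteration 3: components of {Seal,Spring} -> Bearing = 25*3 = 75.
Iteration 4: no further components; recursion stops.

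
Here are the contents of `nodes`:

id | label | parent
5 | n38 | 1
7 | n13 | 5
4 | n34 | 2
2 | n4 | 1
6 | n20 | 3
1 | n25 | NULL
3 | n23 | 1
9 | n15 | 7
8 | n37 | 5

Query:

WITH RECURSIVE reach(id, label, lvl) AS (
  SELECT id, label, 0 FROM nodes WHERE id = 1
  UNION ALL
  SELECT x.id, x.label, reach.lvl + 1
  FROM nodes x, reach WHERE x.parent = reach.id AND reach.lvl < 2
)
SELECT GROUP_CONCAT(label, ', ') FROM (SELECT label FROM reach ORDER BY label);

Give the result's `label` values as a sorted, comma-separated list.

n13, n20, n23, n25, n34, n37, n38, n4

Base: id=1 (n25) at lvl 0.
Iteration 1: rows with parent in {1} -> n4 (id 2, lvl 1), n23 (id 3, lvl 1), n38 (id 5, lvl 1).
Iteration 2: rows with parent in {2,3,5} -> n34 (id 4, lvl 2), n20 (id 6, lvl 2), n13 (id 7, lvl 2), n37 (id 8, lvl 2).
Iteration 3: lvl < 2 fails for all current rows; recursion stops.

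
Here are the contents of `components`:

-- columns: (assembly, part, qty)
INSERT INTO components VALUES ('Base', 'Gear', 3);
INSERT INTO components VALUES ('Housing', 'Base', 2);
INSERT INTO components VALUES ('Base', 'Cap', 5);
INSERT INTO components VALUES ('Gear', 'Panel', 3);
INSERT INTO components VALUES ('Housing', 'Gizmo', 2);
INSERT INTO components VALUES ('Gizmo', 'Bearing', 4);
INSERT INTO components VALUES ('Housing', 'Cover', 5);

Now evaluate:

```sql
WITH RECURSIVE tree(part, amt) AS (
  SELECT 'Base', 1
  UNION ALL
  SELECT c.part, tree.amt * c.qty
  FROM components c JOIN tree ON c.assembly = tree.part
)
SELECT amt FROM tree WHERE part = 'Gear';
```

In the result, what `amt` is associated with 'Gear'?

3

Base: (Base, amt=1).
Iteration 1: components of {Base} -> Cap = 1*5 = 5, Gear = 1*3 = 3.
Iteration 2: components of {Cap,Gear} -> Panel = 3*3 = 9.
Iteration 3: no further components; recursion stops.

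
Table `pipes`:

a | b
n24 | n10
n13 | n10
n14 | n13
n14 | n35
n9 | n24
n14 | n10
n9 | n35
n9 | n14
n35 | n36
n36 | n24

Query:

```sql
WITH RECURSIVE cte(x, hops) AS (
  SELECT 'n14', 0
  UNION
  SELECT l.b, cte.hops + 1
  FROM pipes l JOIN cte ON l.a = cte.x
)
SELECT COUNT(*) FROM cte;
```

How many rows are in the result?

Base: (n14, hops=0).
Iteration 1: edges from {n14} -> (n10, hops=1), (n13, hops=1), (n35, hops=1).
Iteration 2: edges from {n10,n13,n35} -> (n10, hops=2), (n36, hops=2).
Iteration 3: edges from {n10,n36} -> (n24, hops=3).
Iteration 4: edges from {n24} -> (n10, hops=4).
Iteration 5: no outgoing edges from {n10}; recursion stops.
Total rows emitted: 8.

8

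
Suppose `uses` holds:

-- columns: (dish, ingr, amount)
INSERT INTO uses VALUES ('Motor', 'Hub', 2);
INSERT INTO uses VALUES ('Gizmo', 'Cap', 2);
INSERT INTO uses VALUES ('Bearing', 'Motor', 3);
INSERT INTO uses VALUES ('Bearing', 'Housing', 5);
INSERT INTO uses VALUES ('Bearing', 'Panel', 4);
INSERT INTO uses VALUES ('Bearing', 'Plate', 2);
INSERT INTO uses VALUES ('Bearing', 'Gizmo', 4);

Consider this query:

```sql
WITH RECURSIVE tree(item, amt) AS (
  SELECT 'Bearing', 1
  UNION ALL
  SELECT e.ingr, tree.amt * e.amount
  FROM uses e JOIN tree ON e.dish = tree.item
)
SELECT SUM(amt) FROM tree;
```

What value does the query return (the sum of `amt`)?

33

Base: (Bearing, amt=1).
Iteration 1: components of {Bearing} -> Gizmo = 1*4 = 4, Housing = 1*5 = 5, Motor = 1*3 = 3, Panel = 1*4 = 4, Plate = 1*2 = 2.
Iteration 2: components of {Gizmo,Housing,Motor,Panel,Plate} -> Cap = 4*2 = 8, Hub = 3*2 = 6.
Iteration 3: no further components; recursion stops.
SUM(amt) = 1 + 2 + 4 + 5 + 4 + 3 + 8 + 6 = 33.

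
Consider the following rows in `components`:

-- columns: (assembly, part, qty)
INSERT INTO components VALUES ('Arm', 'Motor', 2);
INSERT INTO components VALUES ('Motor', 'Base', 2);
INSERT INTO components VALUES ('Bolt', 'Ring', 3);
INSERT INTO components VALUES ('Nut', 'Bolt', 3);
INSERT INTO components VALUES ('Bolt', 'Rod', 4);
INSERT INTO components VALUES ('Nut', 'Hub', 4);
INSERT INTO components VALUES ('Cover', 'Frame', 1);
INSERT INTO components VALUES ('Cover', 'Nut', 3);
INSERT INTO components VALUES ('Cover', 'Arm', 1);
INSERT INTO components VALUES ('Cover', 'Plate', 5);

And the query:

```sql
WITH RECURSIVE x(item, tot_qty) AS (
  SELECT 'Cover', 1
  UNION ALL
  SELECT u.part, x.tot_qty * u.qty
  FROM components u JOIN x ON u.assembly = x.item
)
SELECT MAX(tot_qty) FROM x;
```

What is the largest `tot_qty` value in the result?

36

Base: (Cover, tot_qty=1).
Iteration 1: components of {Cover} -> Arm = 1*1 = 1, Frame = 1*1 = 1, Nut = 1*3 = 3, Plate = 1*5 = 5.
Iteration 2: components of {Arm,Frame,Nut,Plate} -> Bolt = 3*3 = 9, Hub = 3*4 = 12, Motor = 1*2 = 2.
Iteration 3: components of {Bolt,Hub,Motor} -> Base = 2*2 = 4, Ring = 9*3 = 27, Rod = 9*4 = 36.
Iteration 4: no further components; recursion stops.
tot_qty values: 1, 3, 1, 1, 5, 9, 12, 2, 36, 27, 4; the maximum is 36.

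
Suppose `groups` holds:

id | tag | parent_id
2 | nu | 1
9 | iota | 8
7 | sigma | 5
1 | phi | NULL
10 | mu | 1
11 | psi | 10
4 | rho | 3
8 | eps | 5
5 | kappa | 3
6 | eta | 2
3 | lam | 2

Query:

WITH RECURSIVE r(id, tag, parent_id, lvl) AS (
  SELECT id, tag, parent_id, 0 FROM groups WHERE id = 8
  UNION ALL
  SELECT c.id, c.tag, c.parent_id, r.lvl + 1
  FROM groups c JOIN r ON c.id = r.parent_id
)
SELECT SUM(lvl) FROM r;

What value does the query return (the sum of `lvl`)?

Base: id=8 (eps), parent_id=5, lvl 0.
Iteration 1: join on id=5 -> kappa (id 5, parent_id=3, lvl 1).
Iteration 2: join on id=3 -> lam (id 3, parent_id=2, lvl 2).
Iteration 3: join on id=2 -> nu (id 2, parent_id=1, lvl 3).
Iteration 4: join on id=1 -> phi (id 1, parent_id=NULL, lvl 4).
Iteration 5: parent_id is NULL; no match; recursion stops.
SUM(lvl) = 0 + 1 + 2 + 3 + 4 = 10.

10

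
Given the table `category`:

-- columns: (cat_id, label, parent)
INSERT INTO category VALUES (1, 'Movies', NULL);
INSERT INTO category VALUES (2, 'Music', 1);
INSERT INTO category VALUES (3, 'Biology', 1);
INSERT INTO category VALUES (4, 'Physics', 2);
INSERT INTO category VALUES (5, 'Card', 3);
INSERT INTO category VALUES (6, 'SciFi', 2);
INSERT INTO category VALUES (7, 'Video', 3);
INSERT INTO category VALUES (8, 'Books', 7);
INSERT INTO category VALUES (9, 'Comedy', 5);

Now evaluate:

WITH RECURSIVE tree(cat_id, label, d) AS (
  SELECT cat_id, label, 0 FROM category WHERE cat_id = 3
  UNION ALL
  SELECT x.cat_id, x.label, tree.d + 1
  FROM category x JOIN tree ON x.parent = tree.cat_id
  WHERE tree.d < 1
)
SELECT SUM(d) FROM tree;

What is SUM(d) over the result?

2

Base: cat_id=3 (Biology) at d 0.
Iteration 1: rows with parent in {3} -> Card (id 5, d 1), Video (id 7, d 1).
Iteration 2: d < 1 fails for all current rows; recursion stops.
SUM(d) = 0 + 1 + 1 = 2.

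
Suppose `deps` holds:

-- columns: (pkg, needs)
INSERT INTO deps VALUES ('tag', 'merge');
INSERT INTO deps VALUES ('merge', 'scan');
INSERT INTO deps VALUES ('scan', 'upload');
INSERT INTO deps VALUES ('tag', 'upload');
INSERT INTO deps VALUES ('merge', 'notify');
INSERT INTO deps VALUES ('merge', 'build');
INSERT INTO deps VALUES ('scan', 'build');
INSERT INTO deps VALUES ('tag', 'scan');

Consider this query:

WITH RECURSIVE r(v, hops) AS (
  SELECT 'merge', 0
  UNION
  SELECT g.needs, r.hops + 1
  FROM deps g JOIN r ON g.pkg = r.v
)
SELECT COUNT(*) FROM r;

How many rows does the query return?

6

Base: (merge, hops=0).
Iteration 1: edges from {merge} -> (build, hops=1), (notify, hops=1), (scan, hops=1).
Iteration 2: edges from {build,notify,scan} -> (build, hops=2), (upload, hops=2).
Iteration 3: no outgoing edges from {build,upload}; recursion stops.
Total rows emitted: 6.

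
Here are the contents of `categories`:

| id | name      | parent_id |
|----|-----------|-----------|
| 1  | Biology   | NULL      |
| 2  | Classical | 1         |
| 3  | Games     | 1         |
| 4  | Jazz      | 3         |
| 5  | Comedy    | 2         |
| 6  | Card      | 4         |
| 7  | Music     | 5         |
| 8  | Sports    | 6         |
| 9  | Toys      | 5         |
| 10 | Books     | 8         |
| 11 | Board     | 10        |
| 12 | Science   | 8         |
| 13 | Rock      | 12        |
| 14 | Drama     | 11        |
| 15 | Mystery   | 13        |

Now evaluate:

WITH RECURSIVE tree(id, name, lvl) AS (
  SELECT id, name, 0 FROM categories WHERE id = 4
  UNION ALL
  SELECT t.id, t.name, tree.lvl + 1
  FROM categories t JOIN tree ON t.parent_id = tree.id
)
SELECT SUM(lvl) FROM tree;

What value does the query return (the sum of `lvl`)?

27

Base: id=4 (Jazz) at lvl 0.
Iteration 1: rows with parent_id in {4} -> Card (id 6, lvl 1).
Iteration 2: rows with parent_id in {6} -> Sports (id 8, lvl 2).
Iteration 3: rows with parent_id in {8} -> Books (id 10, lvl 3), Science (id 12, lvl 3).
Iteration 4: rows with parent_id in {10,12} -> Board (id 11, lvl 4), Rock (id 13, lvl 4).
Iteration 5: rows with parent_id in {11,13} -> Drama (id 14, lvl 5), Mystery (id 15, lvl 5).
Iteration 6: no rows with parent_id in {14,15}; recursion stops.
SUM(lvl) = 0 + 1 + 2 + 3 + 3 + 4 + 4 + 5 + 5 = 27.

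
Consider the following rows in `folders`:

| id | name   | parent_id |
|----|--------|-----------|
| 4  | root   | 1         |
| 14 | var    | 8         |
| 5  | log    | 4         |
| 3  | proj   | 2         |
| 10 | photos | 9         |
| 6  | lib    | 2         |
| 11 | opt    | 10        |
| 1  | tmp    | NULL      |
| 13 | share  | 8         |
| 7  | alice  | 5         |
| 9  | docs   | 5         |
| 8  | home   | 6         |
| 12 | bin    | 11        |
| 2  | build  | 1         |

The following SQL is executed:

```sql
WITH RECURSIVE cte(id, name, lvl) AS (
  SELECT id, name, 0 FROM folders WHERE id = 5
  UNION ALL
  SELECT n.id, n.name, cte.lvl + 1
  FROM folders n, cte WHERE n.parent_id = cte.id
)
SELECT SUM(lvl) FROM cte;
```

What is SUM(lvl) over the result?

11

Base: id=5 (log) at lvl 0.
Iteration 1: rows with parent_id in {5} -> alice (id 7, lvl 1), docs (id 9, lvl 1).
Iteration 2: rows with parent_id in {7,9} -> photos (id 10, lvl 2).
Iteration 3: rows with parent_id in {10} -> opt (id 11, lvl 3).
Iteration 4: rows with parent_id in {11} -> bin (id 12, lvl 4).
Iteration 5: no rows with parent_id in {12}; recursion stops.
SUM(lvl) = 0 + 1 + 1 + 2 + 3 + 4 = 11.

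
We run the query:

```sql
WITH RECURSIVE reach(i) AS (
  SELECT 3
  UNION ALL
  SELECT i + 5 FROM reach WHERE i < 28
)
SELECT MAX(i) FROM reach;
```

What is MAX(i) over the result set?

Base: i=3.
Iteration 1: 3 < 28 holds -> i = 3 + 5 = 8.
Iteration 2: 8 < 28 holds -> i = 8 + 5 = 13.
Iteration 3: 13 < 28 holds -> i = 13 + 5 = 18.
Iteration 4: 18 < 28 holds -> i = 18 + 5 = 23.
Iteration 5: 23 < 28 holds -> i = 23 + 5 = 28.
Iteration 6: 28 < 28 fails; recursion stops.
i values: 3, 8, 13, 18, 23, 28; the maximum is 28.

28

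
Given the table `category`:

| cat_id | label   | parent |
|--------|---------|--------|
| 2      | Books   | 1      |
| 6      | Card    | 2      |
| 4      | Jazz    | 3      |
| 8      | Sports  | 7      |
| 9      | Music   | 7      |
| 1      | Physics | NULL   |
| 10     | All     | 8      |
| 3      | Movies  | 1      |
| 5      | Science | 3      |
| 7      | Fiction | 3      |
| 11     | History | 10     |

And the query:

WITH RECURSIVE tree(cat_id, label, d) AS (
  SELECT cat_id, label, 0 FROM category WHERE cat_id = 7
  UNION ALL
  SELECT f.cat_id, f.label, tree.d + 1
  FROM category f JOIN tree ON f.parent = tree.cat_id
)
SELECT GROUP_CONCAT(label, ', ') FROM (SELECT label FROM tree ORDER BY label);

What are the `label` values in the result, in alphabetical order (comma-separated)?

All, Fiction, History, Music, Sports

Base: cat_id=7 (Fiction) at d 0.
Iteration 1: rows with parent in {7} -> Sports (id 8, d 1), Music (id 9, d 1).
Iteration 2: rows with parent in {8,9} -> All (id 10, d 2).
Iteration 3: rows with parent in {10} -> History (id 11, d 3).
Iteration 4: no rows with parent in {11}; recursion stops.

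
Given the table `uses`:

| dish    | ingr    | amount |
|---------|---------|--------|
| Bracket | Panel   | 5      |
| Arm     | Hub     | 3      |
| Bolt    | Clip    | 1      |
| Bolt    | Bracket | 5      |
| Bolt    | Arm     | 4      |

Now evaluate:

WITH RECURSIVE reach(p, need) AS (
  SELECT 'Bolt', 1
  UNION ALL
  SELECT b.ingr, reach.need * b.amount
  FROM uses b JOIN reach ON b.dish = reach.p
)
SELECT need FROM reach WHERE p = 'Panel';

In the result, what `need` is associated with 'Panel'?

25

Base: (Bolt, need=1).
Iteration 1: components of {Bolt} -> Arm = 1*4 = 4, Bracket = 1*5 = 5, Clip = 1*1 = 1.
Iteration 2: components of {Arm,Bracket,Clip} -> Hub = 4*3 = 12, Panel = 5*5 = 25.
Iteration 3: no further components; recursion stops.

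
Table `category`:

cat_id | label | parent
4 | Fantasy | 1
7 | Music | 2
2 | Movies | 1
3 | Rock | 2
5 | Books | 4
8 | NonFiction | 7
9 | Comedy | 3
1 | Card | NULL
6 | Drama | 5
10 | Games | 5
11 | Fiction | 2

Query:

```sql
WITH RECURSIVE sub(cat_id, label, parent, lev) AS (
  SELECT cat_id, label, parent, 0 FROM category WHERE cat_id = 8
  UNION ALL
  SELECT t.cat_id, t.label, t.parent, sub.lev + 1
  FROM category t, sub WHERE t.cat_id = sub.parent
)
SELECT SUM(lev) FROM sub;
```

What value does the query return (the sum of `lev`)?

Base: cat_id=8 (NonFiction), parent=7, lev 0.
Iteration 1: join on cat_id=7 -> Music (id 7, parent=2, lev 1).
Iteration 2: join on cat_id=2 -> Movies (id 2, parent=1, lev 2).
Iteration 3: join on cat_id=1 -> Card (id 1, parent=NULL, lev 3).
Iteration 4: parent is NULL; no match; recursion stops.
SUM(lev) = 0 + 1 + 2 + 3 = 6.

6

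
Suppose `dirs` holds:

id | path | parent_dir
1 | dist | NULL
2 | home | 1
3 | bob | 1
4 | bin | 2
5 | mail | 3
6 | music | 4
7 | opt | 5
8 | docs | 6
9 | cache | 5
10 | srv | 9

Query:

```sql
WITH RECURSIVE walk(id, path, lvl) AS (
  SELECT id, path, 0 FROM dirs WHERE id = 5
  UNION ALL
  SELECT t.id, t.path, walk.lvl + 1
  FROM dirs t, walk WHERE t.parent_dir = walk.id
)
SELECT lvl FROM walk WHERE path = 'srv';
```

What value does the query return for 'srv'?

2

Base: id=5 (mail) at lvl 0.
Iteration 1: rows with parent_dir in {5} -> opt (id 7, lvl 1), cache (id 9, lvl 1).
Iteration 2: rows with parent_dir in {7,9} -> srv (id 10, lvl 2).
Iteration 3: no rows with parent_dir in {10}; recursion stops.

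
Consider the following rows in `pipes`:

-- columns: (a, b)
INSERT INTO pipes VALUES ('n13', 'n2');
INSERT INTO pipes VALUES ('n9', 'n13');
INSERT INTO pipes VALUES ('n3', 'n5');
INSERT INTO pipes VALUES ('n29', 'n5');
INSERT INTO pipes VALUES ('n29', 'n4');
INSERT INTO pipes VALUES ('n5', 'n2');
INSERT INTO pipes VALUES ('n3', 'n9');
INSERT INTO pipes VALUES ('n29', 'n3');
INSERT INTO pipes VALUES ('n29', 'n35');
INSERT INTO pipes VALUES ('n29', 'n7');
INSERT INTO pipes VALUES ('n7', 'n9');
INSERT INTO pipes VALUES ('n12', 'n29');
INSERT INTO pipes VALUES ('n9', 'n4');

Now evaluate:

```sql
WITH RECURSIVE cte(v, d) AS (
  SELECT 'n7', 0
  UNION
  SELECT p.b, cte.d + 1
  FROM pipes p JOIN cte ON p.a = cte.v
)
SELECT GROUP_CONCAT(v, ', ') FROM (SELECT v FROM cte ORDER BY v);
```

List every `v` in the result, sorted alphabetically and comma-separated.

n13, n2, n4, n7, n9

Base: (n7, d=0).
Iteration 1: edges from {n7} -> (n9, d=1).
Iteration 2: edges from {n9} -> (n13, d=2), (n4, d=2).
Iteration 3: edges from {n13,n4} -> (n2, d=3).
Iteration 4: no outgoing edges from {n2}; recursion stops.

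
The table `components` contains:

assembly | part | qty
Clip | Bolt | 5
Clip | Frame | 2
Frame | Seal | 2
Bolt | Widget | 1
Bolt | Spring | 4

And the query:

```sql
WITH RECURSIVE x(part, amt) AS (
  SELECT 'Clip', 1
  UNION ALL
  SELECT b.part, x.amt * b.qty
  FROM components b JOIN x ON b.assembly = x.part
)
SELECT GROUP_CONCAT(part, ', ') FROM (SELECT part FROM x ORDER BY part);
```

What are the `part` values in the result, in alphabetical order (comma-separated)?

Base: (Clip, amt=1).
Iteration 1: components of {Clip} -> Bolt = 1*5 = 5, Frame = 1*2 = 2.
Iteration 2: components of {Bolt,Frame} -> Seal = 2*2 = 4, Spring = 5*4 = 20, Widget = 5*1 = 5.
Iteration 3: no further components; recursion stops.

Bolt, Clip, Frame, Seal, Spring, Widget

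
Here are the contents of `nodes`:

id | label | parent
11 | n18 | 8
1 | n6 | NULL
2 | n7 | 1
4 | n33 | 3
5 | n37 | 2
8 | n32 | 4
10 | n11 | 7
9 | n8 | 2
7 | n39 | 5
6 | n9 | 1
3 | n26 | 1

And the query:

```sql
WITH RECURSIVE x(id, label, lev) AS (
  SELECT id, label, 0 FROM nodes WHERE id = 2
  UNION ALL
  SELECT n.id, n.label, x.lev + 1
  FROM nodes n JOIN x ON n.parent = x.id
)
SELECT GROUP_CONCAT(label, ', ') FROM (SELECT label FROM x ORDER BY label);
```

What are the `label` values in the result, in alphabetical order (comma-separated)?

Base: id=2 (n7) at lev 0.
Iteration 1: rows with parent in {2} -> n37 (id 5, lev 1), n8 (id 9, lev 1).
Iteration 2: rows with parent in {5,9} -> n39 (id 7, lev 2).
Iteration 3: rows with parent in {7} -> n11 (id 10, lev 3).
Iteration 4: no rows with parent in {10}; recursion stops.

n11, n37, n39, n7, n8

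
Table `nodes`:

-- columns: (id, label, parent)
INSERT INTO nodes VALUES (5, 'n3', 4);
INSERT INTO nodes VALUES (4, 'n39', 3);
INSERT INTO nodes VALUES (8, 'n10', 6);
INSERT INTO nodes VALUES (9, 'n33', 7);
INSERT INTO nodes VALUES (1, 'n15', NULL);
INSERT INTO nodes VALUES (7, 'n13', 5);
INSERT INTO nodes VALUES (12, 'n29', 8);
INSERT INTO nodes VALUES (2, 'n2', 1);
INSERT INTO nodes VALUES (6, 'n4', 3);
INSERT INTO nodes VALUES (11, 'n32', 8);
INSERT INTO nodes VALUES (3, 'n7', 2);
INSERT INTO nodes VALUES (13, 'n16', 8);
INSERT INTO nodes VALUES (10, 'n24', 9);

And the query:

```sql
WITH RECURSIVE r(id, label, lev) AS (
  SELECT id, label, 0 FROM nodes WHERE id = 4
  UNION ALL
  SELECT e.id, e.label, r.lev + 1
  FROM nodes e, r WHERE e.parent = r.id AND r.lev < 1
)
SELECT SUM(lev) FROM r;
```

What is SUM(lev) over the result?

1

Base: id=4 (n39) at lev 0.
Iteration 1: rows with parent in {4} -> n3 (id 5, lev 1).
Iteration 2: lev < 1 fails for all current rows; recursion stops.
SUM(lev) = 0 + 1 = 1.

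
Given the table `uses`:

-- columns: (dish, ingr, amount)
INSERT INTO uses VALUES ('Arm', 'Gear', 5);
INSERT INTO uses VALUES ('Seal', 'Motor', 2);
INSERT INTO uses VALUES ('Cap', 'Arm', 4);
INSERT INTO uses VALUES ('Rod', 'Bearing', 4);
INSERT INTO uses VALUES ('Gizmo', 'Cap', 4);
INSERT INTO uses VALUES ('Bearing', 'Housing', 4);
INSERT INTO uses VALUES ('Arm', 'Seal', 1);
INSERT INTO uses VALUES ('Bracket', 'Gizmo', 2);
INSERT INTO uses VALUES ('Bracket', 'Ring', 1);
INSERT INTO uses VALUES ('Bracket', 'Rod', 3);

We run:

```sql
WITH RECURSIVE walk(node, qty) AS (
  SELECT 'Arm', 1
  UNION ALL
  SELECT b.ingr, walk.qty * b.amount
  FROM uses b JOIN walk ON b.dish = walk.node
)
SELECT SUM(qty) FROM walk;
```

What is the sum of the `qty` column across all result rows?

9

Base: (Arm, qty=1).
Iteration 1: components of {Arm} -> Gear = 1*5 = 5, Seal = 1*1 = 1.
Iteration 2: components of {Gear,Seal} -> Motor = 1*2 = 2.
Iteration 3: no further components; recursion stops.
SUM(qty) = 1 + 5 + 1 + 2 = 9.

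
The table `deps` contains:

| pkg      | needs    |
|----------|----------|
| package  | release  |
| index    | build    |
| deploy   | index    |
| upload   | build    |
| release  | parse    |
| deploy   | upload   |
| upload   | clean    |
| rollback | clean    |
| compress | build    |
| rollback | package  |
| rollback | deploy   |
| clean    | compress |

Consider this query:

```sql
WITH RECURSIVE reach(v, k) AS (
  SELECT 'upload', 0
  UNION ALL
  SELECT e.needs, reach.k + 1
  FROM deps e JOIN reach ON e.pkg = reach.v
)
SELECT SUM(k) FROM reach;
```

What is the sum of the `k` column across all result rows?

7

Base: (upload, k=0).
Iteration 1: edges from {upload} -> (build, k=1), (clean, k=1).
Iteration 2: edges from {build,clean} -> (compress, k=2).
Iteration 3: edges from {compress} -> (build, k=3).
Iteration 4: no outgoing edges from {build}; recursion stops.
SUM(k) = 0 + 1 + 1 + 2 + 3 = 7.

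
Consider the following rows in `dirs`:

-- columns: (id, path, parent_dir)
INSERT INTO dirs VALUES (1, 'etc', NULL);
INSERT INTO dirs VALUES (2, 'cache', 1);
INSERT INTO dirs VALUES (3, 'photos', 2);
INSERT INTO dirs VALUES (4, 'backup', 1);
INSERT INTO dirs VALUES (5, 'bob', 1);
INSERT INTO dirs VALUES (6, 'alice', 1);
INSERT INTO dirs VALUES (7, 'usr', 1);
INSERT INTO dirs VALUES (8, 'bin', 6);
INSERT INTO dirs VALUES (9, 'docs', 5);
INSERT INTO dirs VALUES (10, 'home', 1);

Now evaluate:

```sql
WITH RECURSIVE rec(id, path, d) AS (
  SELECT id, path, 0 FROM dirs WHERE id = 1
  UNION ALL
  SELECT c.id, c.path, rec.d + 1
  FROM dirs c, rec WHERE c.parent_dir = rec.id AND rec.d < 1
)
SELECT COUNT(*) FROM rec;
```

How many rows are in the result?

7

Base: id=1 (etc) at d 0.
Iteration 1: rows with parent_dir in {1} -> cache (id 2, d 1), backup (id 4, d 1), bob (id 5, d 1), alice (id 6, d 1), usr (id 7, d 1), home (id 10, d 1).
Iteration 2: d < 1 fails for all current rows; recursion stops.
Total rows emitted: 7.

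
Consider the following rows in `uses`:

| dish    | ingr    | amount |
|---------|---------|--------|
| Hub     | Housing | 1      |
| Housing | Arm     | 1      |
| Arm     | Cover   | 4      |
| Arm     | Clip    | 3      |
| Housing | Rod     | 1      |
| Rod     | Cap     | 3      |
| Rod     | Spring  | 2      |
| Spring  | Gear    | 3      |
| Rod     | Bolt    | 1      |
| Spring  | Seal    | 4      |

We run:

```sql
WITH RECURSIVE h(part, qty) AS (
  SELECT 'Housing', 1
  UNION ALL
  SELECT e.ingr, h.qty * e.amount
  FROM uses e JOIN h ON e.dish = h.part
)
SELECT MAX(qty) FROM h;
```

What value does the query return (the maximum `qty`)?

8

Base: (Housing, qty=1).
Iteration 1: components of {Housing} -> Arm = 1*1 = 1, Rod = 1*1 = 1.
Iteration 2: components of {Arm,Rod} -> Bolt = 1*1 = 1, Cap = 1*3 = 3, Clip = 1*3 = 3, Cover = 1*4 = 4, Spring = 1*2 = 2.
Iteration 3: components of {Bolt,Cap,Clip,Cover,Spring} -> Gear = 2*3 = 6, Seal = 2*4 = 8.
Iteration 4: no further components; recursion stops.
qty values: 1, 1, 1, 4, 3, 3, 2, 1, 6, 8; the maximum is 8.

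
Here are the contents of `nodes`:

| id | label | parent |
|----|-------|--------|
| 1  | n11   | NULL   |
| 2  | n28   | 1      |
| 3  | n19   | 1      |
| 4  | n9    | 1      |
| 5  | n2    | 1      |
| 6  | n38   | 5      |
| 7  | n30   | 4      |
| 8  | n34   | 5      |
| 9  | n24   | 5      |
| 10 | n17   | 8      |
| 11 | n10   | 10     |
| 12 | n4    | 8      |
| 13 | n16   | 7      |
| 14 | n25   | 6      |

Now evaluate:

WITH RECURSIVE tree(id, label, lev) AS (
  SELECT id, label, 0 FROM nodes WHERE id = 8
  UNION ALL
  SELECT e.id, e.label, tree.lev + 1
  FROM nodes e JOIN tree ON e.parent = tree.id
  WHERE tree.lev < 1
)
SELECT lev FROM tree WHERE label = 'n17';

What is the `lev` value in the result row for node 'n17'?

Base: id=8 (n34) at lev 0.
Iteration 1: rows with parent in {8} -> n17 (id 10, lev 1), n4 (id 12, lev 1).
Iteration 2: lev < 1 fails for all current rows; recursion stops.

1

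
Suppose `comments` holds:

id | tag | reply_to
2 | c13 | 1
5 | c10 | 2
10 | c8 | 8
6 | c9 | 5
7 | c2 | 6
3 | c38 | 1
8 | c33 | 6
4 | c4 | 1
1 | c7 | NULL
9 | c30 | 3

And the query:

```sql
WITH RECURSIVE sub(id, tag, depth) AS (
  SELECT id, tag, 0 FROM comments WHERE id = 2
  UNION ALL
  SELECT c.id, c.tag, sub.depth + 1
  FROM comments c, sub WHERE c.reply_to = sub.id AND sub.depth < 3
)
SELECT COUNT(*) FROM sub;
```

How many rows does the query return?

Base: id=2 (c13) at depth 0.
Iteration 1: rows with reply_to in {2} -> c10 (id 5, depth 1).
Iteration 2: rows with reply_to in {5} -> c9 (id 6, depth 2).
Iteration 3: rows with reply_to in {6} -> c2 (id 7, depth 3), c33 (id 8, depth 3).
Iteration 4: depth < 3 fails for all current rows; recursion stops.
Total rows emitted: 5.

5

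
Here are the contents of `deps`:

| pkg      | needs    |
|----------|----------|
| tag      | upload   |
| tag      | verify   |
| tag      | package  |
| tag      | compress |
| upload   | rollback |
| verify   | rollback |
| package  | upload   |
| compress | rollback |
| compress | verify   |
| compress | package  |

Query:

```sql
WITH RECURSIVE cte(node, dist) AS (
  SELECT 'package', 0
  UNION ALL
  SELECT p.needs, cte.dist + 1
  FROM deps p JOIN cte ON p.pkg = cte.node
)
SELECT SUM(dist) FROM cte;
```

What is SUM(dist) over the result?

3

Base: (package, dist=0).
Iteration 1: edges from {package} -> (upload, dist=1).
Iteration 2: edges from {upload} -> (rollback, dist=2).
Iteration 3: no outgoing edges from {rollback}; recursion stops.
SUM(dist) = 0 + 1 + 2 = 3.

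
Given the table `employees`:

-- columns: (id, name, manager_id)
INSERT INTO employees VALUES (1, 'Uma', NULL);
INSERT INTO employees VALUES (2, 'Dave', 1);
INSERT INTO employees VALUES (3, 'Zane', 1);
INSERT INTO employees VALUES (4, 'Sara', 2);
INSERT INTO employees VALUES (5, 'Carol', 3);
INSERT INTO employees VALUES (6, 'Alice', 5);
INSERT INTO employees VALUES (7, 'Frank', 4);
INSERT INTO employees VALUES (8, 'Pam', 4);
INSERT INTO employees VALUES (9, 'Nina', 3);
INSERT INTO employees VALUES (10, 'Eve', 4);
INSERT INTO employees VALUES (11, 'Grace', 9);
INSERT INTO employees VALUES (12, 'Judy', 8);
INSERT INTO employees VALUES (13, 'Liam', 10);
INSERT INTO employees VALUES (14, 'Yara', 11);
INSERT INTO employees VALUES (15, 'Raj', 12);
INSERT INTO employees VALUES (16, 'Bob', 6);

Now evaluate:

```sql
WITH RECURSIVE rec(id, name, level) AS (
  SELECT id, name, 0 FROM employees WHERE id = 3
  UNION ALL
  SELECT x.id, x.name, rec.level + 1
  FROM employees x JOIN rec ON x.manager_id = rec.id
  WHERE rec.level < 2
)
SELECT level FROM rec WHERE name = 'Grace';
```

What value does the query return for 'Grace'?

Base: id=3 (Zane) at level 0.
Iteration 1: rows with manager_id in {3} -> Carol (id 5, level 1), Nina (id 9, level 1).
Iteration 2: rows with manager_id in {5,9} -> Alice (id 6, level 2), Grace (id 11, level 2).
Iteration 3: level < 2 fails for all current rows; recursion stops.

2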